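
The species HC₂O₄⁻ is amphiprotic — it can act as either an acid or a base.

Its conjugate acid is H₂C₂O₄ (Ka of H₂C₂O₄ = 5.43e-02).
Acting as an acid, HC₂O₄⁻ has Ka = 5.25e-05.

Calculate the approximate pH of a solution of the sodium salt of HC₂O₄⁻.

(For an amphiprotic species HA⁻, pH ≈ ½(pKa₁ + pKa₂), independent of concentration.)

pKa₁ = -log(5.43e-02) = 1.27; pKa₂ = -log(5.25e-05) = 4.28. For an amphiprotic species, pH ≈ ½(pKa₁ + pKa₂) = ½(1.27 + 4.28) = 2.77.

pH = 2.77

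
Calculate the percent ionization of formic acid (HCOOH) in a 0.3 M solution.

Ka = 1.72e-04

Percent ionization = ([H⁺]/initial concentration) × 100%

Using Ka equilibrium: x² + Ka×x - Ka×C = 0. Solving: [H⁺] = 7.0978e-03. Percent = (7.0978e-03/0.3) × 100

Percent ionization = 2.37%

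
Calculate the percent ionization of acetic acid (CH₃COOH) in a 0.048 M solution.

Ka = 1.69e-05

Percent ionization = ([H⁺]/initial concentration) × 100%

Using Ka equilibrium: x² + Ka×x - Ka×C = 0. Solving: [H⁺] = 8.9226e-04. Percent = (8.9226e-04/0.048) × 100

Percent ionization = 1.86%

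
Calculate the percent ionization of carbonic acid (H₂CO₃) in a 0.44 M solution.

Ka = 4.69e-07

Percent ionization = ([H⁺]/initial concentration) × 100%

Using Ka equilibrium: x² + Ka×x - Ka×C = 0. Solving: [H⁺] = 4.5403e-04. Percent = (4.5403e-04/0.44) × 100

Percent ionization = 0.103%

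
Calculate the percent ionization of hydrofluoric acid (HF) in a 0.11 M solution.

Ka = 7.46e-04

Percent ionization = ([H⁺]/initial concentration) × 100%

Using Ka equilibrium: x² + Ka×x - Ka×C = 0. Solving: [H⁺] = 8.6934e-03. Percent = (8.6934e-03/0.11) × 100

Percent ionization = 7.9%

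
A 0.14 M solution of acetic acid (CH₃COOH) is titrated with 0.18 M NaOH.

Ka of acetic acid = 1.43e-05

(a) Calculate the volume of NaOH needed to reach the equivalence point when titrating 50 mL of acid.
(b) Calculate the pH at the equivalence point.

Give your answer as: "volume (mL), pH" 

moles acid = 0.14 × 50/1000 = 0.007 mol; V_base = moles/0.18 × 1000 = 38.9 mL. At equivalence only the conjugate base is present: [A⁻] = 0.007/0.089 = 7.8750e-02 M. Kb = Kw/Ka = 6.99e-10; [OH⁻] = √(Kb × [A⁻]) = 7.4209e-06; pOH = 5.13; pH = 14 - pOH = 8.87.

V = 38.9 mL, pH = 8.87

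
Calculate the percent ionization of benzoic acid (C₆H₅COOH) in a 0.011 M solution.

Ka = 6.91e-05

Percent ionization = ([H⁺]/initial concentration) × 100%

Using Ka equilibrium: x² + Ka×x - Ka×C = 0. Solving: [H⁺] = 8.3797e-04. Percent = (8.3797e-04/0.011) × 100

Percent ionization = 7.62%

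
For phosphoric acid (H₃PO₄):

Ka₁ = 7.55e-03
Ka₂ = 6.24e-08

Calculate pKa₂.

pKa₂ = -log(Ka₂) = -log(6.24e-08) = 7.20.

pK_{a2} = 7.20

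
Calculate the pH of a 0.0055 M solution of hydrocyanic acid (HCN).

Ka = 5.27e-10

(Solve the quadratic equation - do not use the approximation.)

x² + Ka×x - Ka×C = 0. Using quadratic formula: [H⁺] = 1.7022e-06

pH = 5.77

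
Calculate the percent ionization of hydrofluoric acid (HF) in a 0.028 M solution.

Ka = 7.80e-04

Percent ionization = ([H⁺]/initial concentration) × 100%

Using Ka equilibrium: x² + Ka×x - Ka×C = 0. Solving: [H⁺] = 4.2996e-03. Percent = (4.2996e-03/0.028) × 100

Percent ionization = 15.4%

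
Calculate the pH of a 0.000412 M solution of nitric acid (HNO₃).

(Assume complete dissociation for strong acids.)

[H⁺] = 0.000412 M for strong acid. pH = -log[H⁺] = -log(0.000412)

pH = 3.39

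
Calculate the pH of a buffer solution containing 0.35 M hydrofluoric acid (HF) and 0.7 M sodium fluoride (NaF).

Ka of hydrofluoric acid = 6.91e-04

pKa = -log(6.91e-04) = 3.16. pH = pKa + log([A⁻]/[HA]) = 3.16 + log(0.7/0.35)

pH = 3.46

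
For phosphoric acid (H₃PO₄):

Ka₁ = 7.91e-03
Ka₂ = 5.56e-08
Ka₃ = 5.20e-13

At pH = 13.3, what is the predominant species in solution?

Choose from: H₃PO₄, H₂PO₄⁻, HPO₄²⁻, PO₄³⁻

pKa₁ = 2.10, pKa₂ = 7.25, pKa₃ = 12.28. For a polyprotic acid the predominant species crosses at each pKa: below pKa_n the protonated form dominates, above it the deprotonated form does. At pH = 13.3, the predominant species is PO₄³⁻.

PO₄³⁻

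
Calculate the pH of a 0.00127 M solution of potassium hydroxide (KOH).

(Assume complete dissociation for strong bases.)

[OH⁻] = 0.00127 M for strong base. pOH = -log[OH⁻] = 2.90, pH = 14 - pOH

pH = 11.10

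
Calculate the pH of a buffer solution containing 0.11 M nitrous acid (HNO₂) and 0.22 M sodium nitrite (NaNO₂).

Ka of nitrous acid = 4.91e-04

pKa = -log(4.91e-04) = 3.31. pH = pKa + log([A⁻]/[HA]) = 3.31 + log(0.22/0.11)

pH = 3.61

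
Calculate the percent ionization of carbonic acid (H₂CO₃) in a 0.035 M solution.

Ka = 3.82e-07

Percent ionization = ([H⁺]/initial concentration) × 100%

Using Ka equilibrium: x² + Ka×x - Ka×C = 0. Solving: [H⁺] = 1.1544e-04. Percent = (1.1544e-04/0.035) × 100

Percent ionization = 0.33%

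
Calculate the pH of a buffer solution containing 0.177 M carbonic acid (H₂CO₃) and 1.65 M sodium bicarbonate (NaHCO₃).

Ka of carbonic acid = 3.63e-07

pKa = -log(3.63e-07) = 6.44. pH = pKa + log([A⁻]/[HA]) = 6.44 + log(1.65/0.177)

pH = 7.41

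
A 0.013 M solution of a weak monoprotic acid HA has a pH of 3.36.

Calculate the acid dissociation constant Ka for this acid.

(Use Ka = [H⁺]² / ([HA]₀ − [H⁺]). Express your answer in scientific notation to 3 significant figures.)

[H⁺] = 10^(−pH) = 10^(−3.36) = 4.365e-04 M. For HA ⇌ H⁺ + A⁻, Ka = [H⁺][A⁻]/[HA] = [H⁺]² / ([HA]₀ − [H⁺]) = (4.365e-04)² / (0.013 − 4.365e-04) = 1.52e-05.

K_a = 1.52e-05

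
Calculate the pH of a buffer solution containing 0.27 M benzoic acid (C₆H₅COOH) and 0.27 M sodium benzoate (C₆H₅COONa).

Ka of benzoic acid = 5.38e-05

pKa = -log(5.38e-05) = 4.27. pH = pKa + log([A⁻]/[HA]) = 4.27 + log(0.27/0.27)

pH = 4.27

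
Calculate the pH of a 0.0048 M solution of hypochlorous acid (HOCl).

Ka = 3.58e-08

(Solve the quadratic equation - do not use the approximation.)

x² + Ka×x - Ka×C = 0. Using quadratic formula: [H⁺] = 1.3091e-05

pH = 4.88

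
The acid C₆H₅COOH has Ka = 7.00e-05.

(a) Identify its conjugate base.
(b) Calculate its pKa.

(a) The conjugate base is formed by removing one H⁺ from C₆H₅COOH, giving C₆H₅COO⁻. (b) pKa = -log(Ka) = -log(7.00e-05) = 4.15.

Conjugate base: C₆H₅COO⁻; pK_a = 4.15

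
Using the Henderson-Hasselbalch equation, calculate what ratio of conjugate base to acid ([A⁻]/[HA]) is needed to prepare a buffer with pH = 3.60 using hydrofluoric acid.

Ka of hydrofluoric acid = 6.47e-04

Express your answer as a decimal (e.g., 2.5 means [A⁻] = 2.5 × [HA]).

pKa = -log(6.47e-04) = 3.1891. pH = pKa + log([A⁻]/[HA]), so log([A⁻]/[HA]) = pH − pKa = 3.60 − 3.1891 = 0.4109. [A⁻]/[HA] = 10^(0.4109) = 2.58

[A⁻]/[HA] = 2.58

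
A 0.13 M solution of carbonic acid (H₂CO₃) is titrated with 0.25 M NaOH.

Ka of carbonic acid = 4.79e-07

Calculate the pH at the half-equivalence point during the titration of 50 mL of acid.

At half-equivalence [HA] = [A⁻], so Henderson-Hasselbalch gives pH = pKa = -log(4.79e-07) = 6.32.

pH = pKa = 6.32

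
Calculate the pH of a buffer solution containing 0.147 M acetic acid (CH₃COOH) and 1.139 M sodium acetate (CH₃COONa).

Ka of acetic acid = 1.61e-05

pKa = -log(1.61e-05) = 4.79. pH = pKa + log([A⁻]/[HA]) = 4.79 + log(1.139/0.147)

pH = 5.68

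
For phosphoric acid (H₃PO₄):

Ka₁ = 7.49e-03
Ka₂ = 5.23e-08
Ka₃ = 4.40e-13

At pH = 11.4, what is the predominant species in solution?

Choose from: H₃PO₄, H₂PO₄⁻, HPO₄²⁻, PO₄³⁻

pKa₁ = 2.13, pKa₂ = 7.28, pKa₃ = 12.36. For a polyprotic acid the predominant species crosses at each pKa: below pKa_n the protonated form dominates, above it the deprotonated form does. At pH = 11.4, the predominant species is HPO₄²⁻.

HPO₄²⁻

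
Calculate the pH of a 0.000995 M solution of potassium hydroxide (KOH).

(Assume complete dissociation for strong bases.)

[OH⁻] = 0.000995 M for strong base. pOH = -log[OH⁻] = 3.00, pH = 14 - pOH

pH = 11.00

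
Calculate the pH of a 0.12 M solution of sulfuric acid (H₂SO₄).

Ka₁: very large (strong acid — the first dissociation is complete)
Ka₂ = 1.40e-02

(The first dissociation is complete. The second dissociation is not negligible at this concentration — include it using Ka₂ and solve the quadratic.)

First dissociation is complete: [H⁺]₀ = [HSO₄⁻]₀ = C = 0.12 M. Second dissociation HSO₄⁻ ⇌ H⁺ + SO₄²⁻: let x = [SO₄²⁻]. Ka₂ = (C + x)·x / (C − x) = 1.40e-02 → x² + (C + Ka₂)·x − Ka₂·C = 0 → x² + 0.13400·x − 1.680e-03 = 0. x = (−0.13400 + √(0.13400² + 4 × 1.680e-03)) / 2 = 1.1543e-02 M. [H⁺] = C + x = 0.12 + 1.1543e-02 = 1.3154e-01 M. pH = -log(1.3154e-01) = 0.88.

pH = 0.88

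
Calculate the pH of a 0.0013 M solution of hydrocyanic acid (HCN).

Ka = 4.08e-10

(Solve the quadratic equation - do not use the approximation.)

x² + Ka×x - Ka×C = 0. Using quadratic formula: [H⁺] = 7.2808e-07

pH = 6.14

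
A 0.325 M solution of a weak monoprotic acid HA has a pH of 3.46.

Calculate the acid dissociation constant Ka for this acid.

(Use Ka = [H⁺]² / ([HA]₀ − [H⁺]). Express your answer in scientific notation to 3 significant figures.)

[H⁺] = 10^(−pH) = 10^(−3.46) = 3.467e-04 M. For HA ⇌ H⁺ + A⁻, Ka = [H⁺][A⁻]/[HA] = [H⁺]² / ([HA]₀ − [H⁺]) = (3.467e-04)² / (0.325 − 3.467e-04) = 3.70e-07.

K_a = 3.70e-07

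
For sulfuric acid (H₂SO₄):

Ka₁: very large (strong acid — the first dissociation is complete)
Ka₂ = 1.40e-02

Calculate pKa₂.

pKa₂ = -log(Ka₂) = -log(1.40e-02) = 1.85.

pK_{a2} = 1.85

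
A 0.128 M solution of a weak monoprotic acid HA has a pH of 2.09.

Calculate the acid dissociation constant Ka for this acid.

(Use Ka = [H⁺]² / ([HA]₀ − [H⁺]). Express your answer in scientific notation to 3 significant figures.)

[H⁺] = 10^(−pH) = 10^(−2.09) = 8.128e-03 M. For HA ⇌ H⁺ + A⁻, Ka = [H⁺][A⁻]/[HA] = [H⁺]² / ([HA]₀ − [H⁺]) = (8.128e-03)² / (0.128 − 8.128e-03) = 5.51e-04.

K_a = 5.51e-04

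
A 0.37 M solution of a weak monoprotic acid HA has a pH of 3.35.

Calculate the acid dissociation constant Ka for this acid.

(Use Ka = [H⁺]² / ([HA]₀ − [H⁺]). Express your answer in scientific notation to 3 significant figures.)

[H⁺] = 10^(−pH) = 10^(−3.35) = 4.467e-04 M. For HA ⇌ H⁺ + A⁻, Ka = [H⁺][A⁻]/[HA] = [H⁺]² / ([HA]₀ − [H⁺]) = (4.467e-04)² / (0.37 − 4.467e-04) = 5.40e-07.

K_a = 5.40e-07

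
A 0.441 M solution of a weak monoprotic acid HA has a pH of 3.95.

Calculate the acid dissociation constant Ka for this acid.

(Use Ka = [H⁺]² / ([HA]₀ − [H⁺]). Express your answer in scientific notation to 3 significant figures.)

[H⁺] = 10^(−pH) = 10^(−3.95) = 1.122e-04 M. For HA ⇌ H⁺ + A⁻, Ka = [H⁺][A⁻]/[HA] = [H⁺]² / ([HA]₀ − [H⁺]) = (1.122e-04)² / (0.441 − 1.122e-04) = 2.86e-08.

K_a = 2.86e-08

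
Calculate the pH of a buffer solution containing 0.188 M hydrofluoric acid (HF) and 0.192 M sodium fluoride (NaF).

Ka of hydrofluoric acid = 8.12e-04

pKa = -log(8.12e-04) = 3.09. pH = pKa + log([A⁻]/[HA]) = 3.09 + log(0.192/0.188)

pH = 3.10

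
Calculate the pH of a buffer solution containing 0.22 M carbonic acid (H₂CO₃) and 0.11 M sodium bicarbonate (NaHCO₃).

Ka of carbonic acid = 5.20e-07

pKa = -log(5.20e-07) = 6.28. pH = pKa + log([A⁻]/[HA]) = 6.28 + log(0.11/0.22)

pH = 5.98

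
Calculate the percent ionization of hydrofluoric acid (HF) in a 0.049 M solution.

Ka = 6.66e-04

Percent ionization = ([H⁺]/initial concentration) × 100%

Using Ka equilibrium: x² + Ka×x - Ka×C = 0. Solving: [H⁺] = 5.3893e-03. Percent = (5.3893e-03/0.049) × 100

Percent ionization = 11%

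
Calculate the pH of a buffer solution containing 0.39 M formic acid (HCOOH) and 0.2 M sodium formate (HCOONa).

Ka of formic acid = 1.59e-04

pKa = -log(1.59e-04) = 3.80. pH = pKa + log([A⁻]/[HA]) = 3.80 + log(0.2/0.39)

pH = 3.51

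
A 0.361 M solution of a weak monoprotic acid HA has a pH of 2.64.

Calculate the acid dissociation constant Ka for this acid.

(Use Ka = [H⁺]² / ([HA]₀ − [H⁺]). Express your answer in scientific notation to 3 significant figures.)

[H⁺] = 10^(−pH) = 10^(−2.64) = 2.291e-03 M. For HA ⇌ H⁺ + A⁻, Ka = [H⁺][A⁻]/[HA] = [H⁺]² / ([HA]₀ − [H⁺]) = (2.291e-03)² / (0.361 − 2.291e-03) = 1.46e-05.

K_a = 1.46e-05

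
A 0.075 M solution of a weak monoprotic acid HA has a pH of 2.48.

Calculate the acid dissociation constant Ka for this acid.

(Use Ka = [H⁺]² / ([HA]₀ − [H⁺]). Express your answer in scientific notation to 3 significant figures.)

[H⁺] = 10^(−pH) = 10^(−2.48) = 3.311e-03 M. For HA ⇌ H⁺ + A⁻, Ka = [H⁺][A⁻]/[HA] = [H⁺]² / ([HA]₀ − [H⁺]) = (3.311e-03)² / (0.075 − 3.311e-03) = 1.53e-04.

K_a = 1.53e-04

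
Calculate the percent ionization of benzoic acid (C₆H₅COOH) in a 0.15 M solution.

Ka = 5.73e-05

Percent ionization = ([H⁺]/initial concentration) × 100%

Using Ka equilibrium: x² + Ka×x - Ka×C = 0. Solving: [H⁺] = 2.9032e-03. Percent = (2.9032e-03/0.15) × 100

Percent ionization = 1.94%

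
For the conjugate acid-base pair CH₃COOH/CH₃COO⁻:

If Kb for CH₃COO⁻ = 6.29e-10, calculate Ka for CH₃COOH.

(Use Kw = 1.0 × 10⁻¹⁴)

For a conjugate pair Ka × Kb = Kw, so Ka = Kw/Kb = 1.0 × 10⁻¹⁴ / 6.29e-10 = 1.59e-05.

K_a = 1.59e-05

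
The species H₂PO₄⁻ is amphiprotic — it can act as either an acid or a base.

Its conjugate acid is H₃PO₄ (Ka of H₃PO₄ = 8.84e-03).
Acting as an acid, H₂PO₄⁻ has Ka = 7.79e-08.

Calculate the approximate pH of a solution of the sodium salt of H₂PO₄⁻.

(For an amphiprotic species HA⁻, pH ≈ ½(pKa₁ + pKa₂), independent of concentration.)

pKa₁ = -log(8.84e-03) = 2.05; pKa₂ = -log(7.79e-08) = 7.11. For an amphiprotic species, pH ≈ ½(pKa₁ + pKa₂) = ½(2.05 + 7.11) = 4.58.

pH = 4.58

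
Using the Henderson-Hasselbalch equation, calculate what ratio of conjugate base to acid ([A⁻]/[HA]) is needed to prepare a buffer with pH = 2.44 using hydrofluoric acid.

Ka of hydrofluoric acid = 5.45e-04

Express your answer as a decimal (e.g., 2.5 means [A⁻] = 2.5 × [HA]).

pKa = -log(5.45e-04) = 3.2636. pH = pKa + log([A⁻]/[HA]), so log([A⁻]/[HA]) = pH − pKa = 2.44 − 3.2636 = -0.8236. [A⁻]/[HA] = 10^(-0.8236) = 0.150

[A⁻]/[HA] = 0.150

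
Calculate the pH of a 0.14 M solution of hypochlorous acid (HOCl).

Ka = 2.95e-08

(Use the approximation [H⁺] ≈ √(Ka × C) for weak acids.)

[H⁺] = √(Ka × C) = √(2.95e-08 × 0.14) = 6.4265e-05. pH = -log(6.4265e-05)

pH = 4.19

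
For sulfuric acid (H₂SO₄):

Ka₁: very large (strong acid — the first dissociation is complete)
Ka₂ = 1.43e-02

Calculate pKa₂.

pKa₂ = -log(Ka₂) = -log(1.43e-02) = 1.84.

pK_{a2} = 1.84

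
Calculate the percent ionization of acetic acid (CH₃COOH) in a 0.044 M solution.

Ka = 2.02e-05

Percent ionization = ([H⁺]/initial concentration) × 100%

Using Ka equilibrium: x² + Ka×x - Ka×C = 0. Solving: [H⁺] = 9.3272e-04. Percent = (9.3272e-04/0.044) × 100

Percent ionization = 2.12%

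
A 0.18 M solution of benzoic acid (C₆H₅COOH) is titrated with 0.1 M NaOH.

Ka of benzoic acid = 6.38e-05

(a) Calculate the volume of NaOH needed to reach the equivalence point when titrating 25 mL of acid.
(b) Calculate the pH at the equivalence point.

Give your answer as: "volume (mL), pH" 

moles acid = 0.18 × 25/1000 = 0.0045 mol; V_base = moles/0.1 × 1000 = 45.0 mL. At equivalence only the conjugate base is present: [A⁻] = 0.0045/0.070 = 6.4286e-02 M. Kb = Kw/Ka = 1.57e-10; [OH⁻] = √(Kb × [A⁻]) = 3.1743e-06; pOH = 5.50; pH = 14 - pOH = 8.50.

V = 45.0 mL, pH = 8.50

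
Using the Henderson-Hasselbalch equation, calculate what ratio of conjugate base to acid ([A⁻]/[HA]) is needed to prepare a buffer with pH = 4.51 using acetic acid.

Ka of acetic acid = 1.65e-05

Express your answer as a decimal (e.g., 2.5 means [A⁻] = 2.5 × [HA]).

pKa = -log(1.65e-05) = 4.7825. pH = pKa + log([A⁻]/[HA]), so log([A⁻]/[HA]) = pH − pKa = 4.51 − 4.7825 = -0.2725. [A⁻]/[HA] = 10^(-0.2725) = 0.534

[A⁻]/[HA] = 0.534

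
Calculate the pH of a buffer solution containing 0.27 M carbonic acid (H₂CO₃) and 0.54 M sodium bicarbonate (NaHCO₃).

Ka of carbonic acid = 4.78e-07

pKa = -log(4.78e-07) = 6.32. pH = pKa + log([A⁻]/[HA]) = 6.32 + log(0.54/0.27)

pH = 6.62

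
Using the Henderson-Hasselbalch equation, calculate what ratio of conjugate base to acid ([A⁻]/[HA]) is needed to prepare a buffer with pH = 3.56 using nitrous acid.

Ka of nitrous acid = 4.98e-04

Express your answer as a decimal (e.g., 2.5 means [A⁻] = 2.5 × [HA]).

pKa = -log(4.98e-04) = 3.3028. pH = pKa + log([A⁻]/[HA]), so log([A⁻]/[HA]) = pH − pKa = 3.56 − 3.3028 = 0.2572. [A⁻]/[HA] = 10^(0.2572) = 1.81

[A⁻]/[HA] = 1.81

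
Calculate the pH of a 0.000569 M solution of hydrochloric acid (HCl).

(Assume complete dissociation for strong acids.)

[H⁺] = 0.000569 M for strong acid. pH = -log[H⁺] = -log(0.000569)

pH = 3.24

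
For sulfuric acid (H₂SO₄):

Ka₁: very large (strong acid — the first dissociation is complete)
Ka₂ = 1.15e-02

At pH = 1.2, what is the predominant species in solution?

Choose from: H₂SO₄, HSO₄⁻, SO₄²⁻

The first dissociation is complete, so H₂SO₄ itself is never the predominant species in water; pKa₂ = -log(1.15e-02) = 1.94. For a polyprotic acid the predominant species crosses at each pKa: below pKa_n the protonated form dominates, above it the deprotonated form does. At pH = 1.2, the predominant species is HSO₄⁻.

HSO₄⁻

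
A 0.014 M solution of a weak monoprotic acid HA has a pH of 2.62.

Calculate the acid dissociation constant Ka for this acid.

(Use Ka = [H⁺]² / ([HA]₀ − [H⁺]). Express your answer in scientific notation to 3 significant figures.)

[H⁺] = 10^(−pH) = 10^(−2.62) = 2.399e-03 M. For HA ⇌ H⁺ + A⁻, Ka = [H⁺][A⁻]/[HA] = [H⁺]² / ([HA]₀ − [H⁺]) = (2.399e-03)² / (0.014 − 2.399e-03) = 4.96e-04.

K_a = 4.96e-04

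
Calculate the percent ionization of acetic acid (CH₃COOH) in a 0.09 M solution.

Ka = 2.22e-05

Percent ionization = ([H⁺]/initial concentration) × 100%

Using Ka equilibrium: x² + Ka×x - Ka×C = 0. Solving: [H⁺] = 1.4024e-03. Percent = (1.4024e-03/0.09) × 100

Percent ionization = 1.56%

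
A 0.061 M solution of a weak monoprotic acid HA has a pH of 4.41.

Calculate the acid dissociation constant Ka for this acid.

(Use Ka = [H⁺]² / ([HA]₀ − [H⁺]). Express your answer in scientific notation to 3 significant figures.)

[H⁺] = 10^(−pH) = 10^(−4.41) = 3.890e-05 M. For HA ⇌ H⁺ + A⁻, Ka = [H⁺][A⁻]/[HA] = [H⁺]² / ([HA]₀ − [H⁺]) = (3.890e-05)² / (0.061 − 3.890e-05) = 2.48e-08.

K_a = 2.48e-08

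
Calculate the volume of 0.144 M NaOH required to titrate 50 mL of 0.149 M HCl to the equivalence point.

At equivalence: moles acid = moles base. moles HCl = 0.149 × 50/1000 = 0.00745 mol. V_base = moles / 0.144 × 1000 = 51.7 mL.

V_{base} = 51.7 mL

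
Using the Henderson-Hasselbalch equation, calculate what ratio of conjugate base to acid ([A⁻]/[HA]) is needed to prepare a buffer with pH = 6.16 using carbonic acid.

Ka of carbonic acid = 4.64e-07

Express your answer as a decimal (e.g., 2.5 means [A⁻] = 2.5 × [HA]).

pKa = -log(4.64e-07) = 6.3335. pH = pKa + log([A⁻]/[HA]), so log([A⁻]/[HA]) = pH − pKa = 6.16 − 6.3335 = -0.1735. [A⁻]/[HA] = 10^(-0.1735) = 0.671

[A⁻]/[HA] = 0.671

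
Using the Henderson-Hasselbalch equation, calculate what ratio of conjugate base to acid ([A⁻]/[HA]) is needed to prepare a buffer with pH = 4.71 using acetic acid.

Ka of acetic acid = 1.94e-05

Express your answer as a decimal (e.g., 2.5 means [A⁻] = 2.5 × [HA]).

pKa = -log(1.94e-05) = 4.7122. pH = pKa + log([A⁻]/[HA]), so log([A⁻]/[HA]) = pH − pKa = 4.71 − 4.7122 = -0.0022. [A⁻]/[HA] = 10^(-0.0022) = 0.995

[A⁻]/[HA] = 0.995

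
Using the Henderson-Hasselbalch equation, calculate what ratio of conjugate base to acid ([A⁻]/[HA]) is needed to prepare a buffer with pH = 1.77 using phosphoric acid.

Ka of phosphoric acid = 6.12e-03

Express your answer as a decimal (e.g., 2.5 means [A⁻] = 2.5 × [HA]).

pKa = -log(6.12e-03) = 2.2132. pH = pKa + log([A⁻]/[HA]), so log([A⁻]/[HA]) = pH − pKa = 1.77 − 2.2132 = -0.4432. [A⁻]/[HA] = 10^(-0.4432) = 0.360

[A⁻]/[HA] = 0.360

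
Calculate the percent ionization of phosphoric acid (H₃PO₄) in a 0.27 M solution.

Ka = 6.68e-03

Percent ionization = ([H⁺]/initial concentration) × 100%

Using Ka equilibrium: x² + Ka×x - Ka×C = 0. Solving: [H⁺] = 3.9260e-02. Percent = (3.9260e-02/0.27) × 100

Percent ionization = 14.5%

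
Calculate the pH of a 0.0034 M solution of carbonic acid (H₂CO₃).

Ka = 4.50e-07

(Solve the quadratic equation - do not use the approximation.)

x² + Ka×x - Ka×C = 0. Using quadratic formula: [H⁺] = 3.8891e-05

pH = 4.41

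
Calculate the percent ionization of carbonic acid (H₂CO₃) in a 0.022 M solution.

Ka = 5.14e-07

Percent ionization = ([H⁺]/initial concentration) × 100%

Using Ka equilibrium: x² + Ka×x - Ka×C = 0. Solving: [H⁺] = 1.0608e-04. Percent = (1.0608e-04/0.022) × 100

Percent ionization = 0.482%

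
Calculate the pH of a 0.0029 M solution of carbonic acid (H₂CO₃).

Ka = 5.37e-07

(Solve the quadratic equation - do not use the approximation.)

x² + Ka×x - Ka×C = 0. Using quadratic formula: [H⁺] = 3.9195e-05

pH = 4.41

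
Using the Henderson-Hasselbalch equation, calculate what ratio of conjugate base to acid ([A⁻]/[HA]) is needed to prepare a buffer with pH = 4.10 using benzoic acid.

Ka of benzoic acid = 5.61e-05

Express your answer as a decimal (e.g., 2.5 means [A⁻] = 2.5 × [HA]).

pKa = -log(5.61e-05) = 4.2510. pH = pKa + log([A⁻]/[HA]), so log([A⁻]/[HA]) = pH − pKa = 4.10 − 4.2510 = -0.1510. [A⁻]/[HA] = 10^(-0.1510) = 0.706

[A⁻]/[HA] = 0.706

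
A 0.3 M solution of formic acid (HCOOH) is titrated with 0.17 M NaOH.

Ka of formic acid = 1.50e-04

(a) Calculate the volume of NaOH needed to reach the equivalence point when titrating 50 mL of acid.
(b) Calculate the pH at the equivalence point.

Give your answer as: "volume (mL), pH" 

moles acid = 0.3 × 50/1000 = 0.015 mol; V_base = moles/0.17 × 1000 = 88.2 mL. At equivalence only the conjugate base is present: [A⁻] = 0.015/0.138 = 1.0851e-01 M. Kb = Kw/Ka = 6.67e-11; [OH⁻] = √(Kb × [A⁻]) = 2.6896e-06; pOH = 5.57; pH = 14 - pOH = 8.43.

V = 88.2 mL, pH = 8.43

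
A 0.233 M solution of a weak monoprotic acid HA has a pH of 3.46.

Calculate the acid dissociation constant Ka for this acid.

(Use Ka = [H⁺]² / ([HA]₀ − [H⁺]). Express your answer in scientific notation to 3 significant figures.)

[H⁺] = 10^(−pH) = 10^(−3.46) = 3.467e-04 M. For HA ⇌ H⁺ + A⁻, Ka = [H⁺][A⁻]/[HA] = [H⁺]² / ([HA]₀ − [H⁺]) = (3.467e-04)² / (0.233 − 3.467e-04) = 5.17e-07.

K_a = 5.17e-07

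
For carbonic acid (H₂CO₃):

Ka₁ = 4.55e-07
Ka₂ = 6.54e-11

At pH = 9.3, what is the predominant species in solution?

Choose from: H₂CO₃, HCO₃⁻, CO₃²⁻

pKa₁ = 6.34, pKa₂ = 10.18. For a polyprotic acid the predominant species crosses at each pKa: below pKa_n the protonated form dominates, above it the deprotonated form does. At pH = 9.3, the predominant species is HCO₃⁻.

HCO₃⁻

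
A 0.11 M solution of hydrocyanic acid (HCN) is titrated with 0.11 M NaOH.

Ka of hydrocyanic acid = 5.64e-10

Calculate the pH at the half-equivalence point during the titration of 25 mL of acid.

At half-equivalence [HA] = [A⁻], so Henderson-Hasselbalch gives pH = pKa = -log(5.64e-10) = 9.25.

pH = pKa = 9.25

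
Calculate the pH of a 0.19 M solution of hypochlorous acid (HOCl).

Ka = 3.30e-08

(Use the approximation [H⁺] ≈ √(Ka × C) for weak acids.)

[H⁺] = √(Ka × C) = √(3.30e-08 × 0.19) = 7.9183e-05. pH = -log(7.9183e-05)

pH = 4.10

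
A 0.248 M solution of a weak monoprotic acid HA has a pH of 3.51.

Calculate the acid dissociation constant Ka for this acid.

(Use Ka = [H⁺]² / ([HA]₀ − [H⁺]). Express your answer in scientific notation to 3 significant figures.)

[H⁺] = 10^(−pH) = 10^(−3.51) = 3.090e-04 M. For HA ⇌ H⁺ + A⁻, Ka = [H⁺][A⁻]/[HA] = [H⁺]² / ([HA]₀ − [H⁺]) = (3.090e-04)² / (0.248 − 3.090e-04) = 3.86e-07.

K_a = 3.86e-07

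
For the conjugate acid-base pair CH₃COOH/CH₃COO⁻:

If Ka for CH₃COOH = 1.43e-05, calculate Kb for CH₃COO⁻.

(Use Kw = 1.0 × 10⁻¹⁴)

For a conjugate pair Ka × Kb = Kw, so Kb = Kw/Ka = 1.0 × 10⁻¹⁴ / 1.43e-05 = 6.99e-10.

K_b = 6.99e-10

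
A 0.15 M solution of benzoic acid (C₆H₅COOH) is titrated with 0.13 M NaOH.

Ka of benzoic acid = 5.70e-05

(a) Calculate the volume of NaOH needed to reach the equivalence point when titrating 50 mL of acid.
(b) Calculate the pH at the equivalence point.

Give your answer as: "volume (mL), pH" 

moles acid = 0.15 × 50/1000 = 0.0075 mol; V_base = moles/0.13 × 1000 = 57.7 mL. At equivalence only the conjugate base is present: [A⁻] = 0.0075/0.108 = 6.9643e-02 M. Kb = Kw/Ka = 1.75e-10; [OH⁻] = √(Kb × [A⁻]) = 3.4954e-06; pOH = 5.46; pH = 14 - pOH = 8.54.

V = 57.7 mL, pH = 8.54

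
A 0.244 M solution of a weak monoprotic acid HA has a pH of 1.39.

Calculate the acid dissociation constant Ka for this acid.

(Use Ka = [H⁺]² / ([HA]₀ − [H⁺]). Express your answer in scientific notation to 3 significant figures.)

[H⁺] = 10^(−pH) = 10^(−1.39) = 4.074e-02 M. For HA ⇌ H⁺ + A⁻, Ka = [H⁺][A⁻]/[HA] = [H⁺]² / ([HA]₀ − [H⁺]) = (4.074e-02)² / (0.244 − 4.074e-02) = 8.16e-03.

K_a = 8.16e-03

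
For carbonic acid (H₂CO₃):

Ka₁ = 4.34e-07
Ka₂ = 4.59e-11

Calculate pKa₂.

pKa₂ = -log(Ka₂) = -log(4.59e-11) = 10.34.

pK_{a2} = 10.34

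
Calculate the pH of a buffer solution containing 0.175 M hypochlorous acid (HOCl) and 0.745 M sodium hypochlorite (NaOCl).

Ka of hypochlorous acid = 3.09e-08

pKa = -log(3.09e-08) = 7.51. pH = pKa + log([A⁻]/[HA]) = 7.51 + log(0.745/0.175)

pH = 8.14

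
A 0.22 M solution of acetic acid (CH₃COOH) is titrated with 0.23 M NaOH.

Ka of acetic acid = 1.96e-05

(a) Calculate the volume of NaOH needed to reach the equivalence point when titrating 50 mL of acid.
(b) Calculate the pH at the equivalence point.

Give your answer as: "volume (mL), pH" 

moles acid = 0.22 × 50/1000 = 0.011 mol; V_base = moles/0.23 × 1000 = 47.8 mL. At equivalence only the conjugate base is present: [A⁻] = 0.011/0.098 = 1.1244e-01 M. Kb = Kw/Ka = 5.10e-10; [OH⁻] = √(Kb × [A⁻]) = 7.5743e-06; pOH = 5.12; pH = 14 - pOH = 8.88.

V = 47.8 mL, pH = 8.88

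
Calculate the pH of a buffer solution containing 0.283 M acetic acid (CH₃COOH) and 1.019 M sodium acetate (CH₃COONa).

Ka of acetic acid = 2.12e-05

pKa = -log(2.12e-05) = 4.67. pH = pKa + log([A⁻]/[HA]) = 4.67 + log(1.019/0.283)

pH = 5.23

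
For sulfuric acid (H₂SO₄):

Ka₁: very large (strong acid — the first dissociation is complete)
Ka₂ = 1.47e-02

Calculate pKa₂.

pKa₂ = -log(Ka₂) = -log(1.47e-02) = 1.83.

pK_{a2} = 1.83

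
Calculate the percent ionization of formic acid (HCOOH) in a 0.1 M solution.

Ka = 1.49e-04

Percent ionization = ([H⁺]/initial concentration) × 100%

Using Ka equilibrium: x² + Ka×x - Ka×C = 0. Solving: [H⁺] = 3.7863e-03. Percent = (3.7863e-03/0.1) × 100

Percent ionization = 3.79%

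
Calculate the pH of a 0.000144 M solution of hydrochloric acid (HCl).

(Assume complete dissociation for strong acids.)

[H⁺] = 0.000144 M for strong acid. pH = -log[H⁺] = -log(0.000144)

pH = 3.84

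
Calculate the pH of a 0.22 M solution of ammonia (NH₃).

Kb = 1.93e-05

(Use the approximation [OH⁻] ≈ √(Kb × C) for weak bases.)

[OH⁻] = √(Kb × C) = √(1.93e-05 × 0.22) = 2.0606e-03. pOH = 2.69, pH = 14 - pOH

pH = 11.31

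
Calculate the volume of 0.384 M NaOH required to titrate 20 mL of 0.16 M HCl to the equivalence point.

At equivalence: moles acid = moles base. moles HCl = 0.16 × 20/1000 = 0.0032 mol. V_base = moles / 0.384 × 1000 = 8.3 mL.

V_{base} = 8.3 mL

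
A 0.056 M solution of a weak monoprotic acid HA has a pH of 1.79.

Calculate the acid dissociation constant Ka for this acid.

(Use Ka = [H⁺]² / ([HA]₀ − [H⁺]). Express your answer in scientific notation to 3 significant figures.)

[H⁺] = 10^(−pH) = 10^(−1.79) = 1.622e-02 M. For HA ⇌ H⁺ + A⁻, Ka = [H⁺][A⁻]/[HA] = [H⁺]² / ([HA]₀ − [H⁺]) = (1.622e-02)² / (0.056 − 1.622e-02) = 6.61e-03.

K_a = 6.61e-03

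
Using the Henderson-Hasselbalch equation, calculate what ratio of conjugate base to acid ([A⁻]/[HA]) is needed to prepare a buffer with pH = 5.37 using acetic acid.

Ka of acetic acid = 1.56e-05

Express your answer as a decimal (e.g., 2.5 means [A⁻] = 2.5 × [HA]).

pKa = -log(1.56e-05) = 4.8069. pH = pKa + log([A⁻]/[HA]), so log([A⁻]/[HA]) = pH − pKa = 5.37 − 4.8069 = 0.5631. [A⁻]/[HA] = 10^(0.5631) = 3.66

[A⁻]/[HA] = 3.66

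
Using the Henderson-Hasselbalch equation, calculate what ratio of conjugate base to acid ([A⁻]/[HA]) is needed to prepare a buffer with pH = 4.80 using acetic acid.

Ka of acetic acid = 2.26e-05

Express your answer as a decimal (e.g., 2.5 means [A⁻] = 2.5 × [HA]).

pKa = -log(2.26e-05) = 4.6459. pH = pKa + log([A⁻]/[HA]), so log([A⁻]/[HA]) = pH − pKa = 4.80 − 4.6459 = 0.1541. [A⁻]/[HA] = 10^(0.1541) = 1.43

[A⁻]/[HA] = 1.43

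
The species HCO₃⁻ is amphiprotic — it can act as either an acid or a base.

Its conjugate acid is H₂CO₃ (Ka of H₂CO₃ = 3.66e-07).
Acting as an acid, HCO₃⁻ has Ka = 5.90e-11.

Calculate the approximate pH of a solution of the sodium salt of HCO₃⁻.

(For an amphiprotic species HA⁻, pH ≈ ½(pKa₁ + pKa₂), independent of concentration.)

pKa₁ = -log(3.66e-07) = 6.44; pKa₂ = -log(5.90e-11) = 10.23. For an amphiprotic species, pH ≈ ½(pKa₁ + pKa₂) = ½(6.44 + 10.23) = 8.33.

pH = 8.33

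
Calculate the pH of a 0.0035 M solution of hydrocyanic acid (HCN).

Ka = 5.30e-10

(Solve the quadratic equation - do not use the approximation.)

x² + Ka×x - Ka×C = 0. Using quadratic formula: [H⁺] = 1.3617e-06

pH = 5.87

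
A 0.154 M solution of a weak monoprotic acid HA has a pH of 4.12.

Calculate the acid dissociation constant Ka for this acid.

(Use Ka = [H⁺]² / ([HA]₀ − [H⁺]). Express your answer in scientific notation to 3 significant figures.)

[H⁺] = 10^(−pH) = 10^(−4.12) = 7.586e-05 M. For HA ⇌ H⁺ + A⁻, Ka = [H⁺][A⁻]/[HA] = [H⁺]² / ([HA]₀ − [H⁺]) = (7.586e-05)² / (0.154 − 7.586e-05) = 3.74e-08.

K_a = 3.74e-08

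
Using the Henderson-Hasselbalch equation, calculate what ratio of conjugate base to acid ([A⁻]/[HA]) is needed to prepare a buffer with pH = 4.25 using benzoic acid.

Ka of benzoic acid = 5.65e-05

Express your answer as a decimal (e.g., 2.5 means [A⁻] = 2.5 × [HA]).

pKa = -log(5.65e-05) = 4.2480. pH = pKa + log([A⁻]/[HA]), so log([A⁻]/[HA]) = pH − pKa = 4.25 − 4.2480 = 0.0020. [A⁻]/[HA] = 10^(0.0020) = 1.00

[A⁻]/[HA] = 1.00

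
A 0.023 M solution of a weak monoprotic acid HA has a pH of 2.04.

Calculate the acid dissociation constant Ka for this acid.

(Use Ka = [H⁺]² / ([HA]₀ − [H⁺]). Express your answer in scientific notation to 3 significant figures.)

[H⁺] = 10^(−pH) = 10^(−2.04) = 9.120e-03 M. For HA ⇌ H⁺ + A⁻, Ka = [H⁺][A⁻]/[HA] = [H⁺]² / ([HA]₀ − [H⁺]) = (9.120e-03)² / (0.023 − 9.120e-03) = 5.99e-03.

K_a = 5.99e-03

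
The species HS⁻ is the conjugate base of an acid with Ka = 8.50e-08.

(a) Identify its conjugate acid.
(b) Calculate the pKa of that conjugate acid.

(a) The conjugate acid is formed by adding one H⁺ to HS⁻, giving H₂S. (b) pKa = -log(Ka) = -log(8.50e-08) = 7.07.

Conjugate acid: H₂S; pK_a = 7.07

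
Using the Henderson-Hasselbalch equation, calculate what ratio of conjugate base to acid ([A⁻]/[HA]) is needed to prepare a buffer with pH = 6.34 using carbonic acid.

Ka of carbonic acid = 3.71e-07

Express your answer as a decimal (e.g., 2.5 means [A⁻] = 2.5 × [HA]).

pKa = -log(3.71e-07) = 6.4306. pH = pKa + log([A⁻]/[HA]), so log([A⁻]/[HA]) = pH − pKa = 6.34 − 6.4306 = -0.0906. [A⁻]/[HA] = 10^(-0.0906) = 0.812

[A⁻]/[HA] = 0.812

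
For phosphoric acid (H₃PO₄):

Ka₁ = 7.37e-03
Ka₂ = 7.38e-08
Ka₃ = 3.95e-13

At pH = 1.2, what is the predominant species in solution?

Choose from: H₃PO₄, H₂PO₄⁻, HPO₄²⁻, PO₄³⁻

pKa₁ = 2.13, pKa₂ = 7.13, pKa₃ = 12.40. For a polyprotic acid the predominant species crosses at each pKa: below pKa_n the protonated form dominates, above it the deprotonated form does. At pH = 1.2, the predominant species is H₃PO₄.

H₃PO₄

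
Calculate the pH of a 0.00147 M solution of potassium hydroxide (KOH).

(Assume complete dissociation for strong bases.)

[OH⁻] = 0.00147 M for strong base. pOH = -log[OH⁻] = 2.83, pH = 14 - pOH

pH = 11.17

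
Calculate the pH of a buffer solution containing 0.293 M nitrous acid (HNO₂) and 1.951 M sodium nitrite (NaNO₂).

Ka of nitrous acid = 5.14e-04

pKa = -log(5.14e-04) = 3.29. pH = pKa + log([A⁻]/[HA]) = 3.29 + log(1.951/0.293)

pH = 4.11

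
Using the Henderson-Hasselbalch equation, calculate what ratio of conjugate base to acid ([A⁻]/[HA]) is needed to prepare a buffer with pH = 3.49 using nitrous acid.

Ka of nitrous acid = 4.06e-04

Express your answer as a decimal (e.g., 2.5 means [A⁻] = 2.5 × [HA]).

pKa = -log(4.06e-04) = 3.3915. pH = pKa + log([A⁻]/[HA]), so log([A⁻]/[HA]) = pH − pKa = 3.49 − 3.3915 = 0.0985. [A⁻]/[HA] = 10^(0.0985) = 1.25

[A⁻]/[HA] = 1.25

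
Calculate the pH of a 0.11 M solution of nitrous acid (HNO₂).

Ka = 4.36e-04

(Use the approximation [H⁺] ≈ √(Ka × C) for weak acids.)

[H⁺] = √(Ka × C) = √(4.36e-04 × 0.11) = 6.9253e-03. pH = -log(6.9253e-03)

pH = 2.16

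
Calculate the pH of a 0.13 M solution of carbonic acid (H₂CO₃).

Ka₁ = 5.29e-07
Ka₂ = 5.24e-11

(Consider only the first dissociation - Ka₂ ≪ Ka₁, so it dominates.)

First dissociation dominates. From Ka₁ = [H⁺][HA⁻]/[H₂A], x² + Ka₁·x − Ka₁·C = 0 with C = 0.13 M and Ka₁ = 5.29e-07. Solving: [H⁺] = (−Ka₁ + √(Ka₁² + 4·Ka₁·C)) / 2 = 2.6198e-04 M. pH = -log(2.6198e-04) = 3.58.

pH = 3.58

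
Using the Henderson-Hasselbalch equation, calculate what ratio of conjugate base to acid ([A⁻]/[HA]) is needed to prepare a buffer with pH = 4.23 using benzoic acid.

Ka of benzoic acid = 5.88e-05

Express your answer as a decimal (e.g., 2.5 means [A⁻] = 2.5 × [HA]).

pKa = -log(5.88e-05) = 4.2306. pH = pKa + log([A⁻]/[HA]), so log([A⁻]/[HA]) = pH − pKa = 4.23 − 4.2306 = -0.0006. [A⁻]/[HA] = 10^(-0.0006) = 0.999

[A⁻]/[HA] = 0.999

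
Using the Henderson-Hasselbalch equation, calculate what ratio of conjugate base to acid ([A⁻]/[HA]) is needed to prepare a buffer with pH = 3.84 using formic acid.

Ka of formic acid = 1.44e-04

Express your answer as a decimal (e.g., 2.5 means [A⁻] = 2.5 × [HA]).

pKa = -log(1.44e-04) = 3.8416. pH = pKa + log([A⁻]/[HA]), so log([A⁻]/[HA]) = pH − pKa = 3.84 − 3.8416 = -0.0016. [A⁻]/[HA] = 10^(-0.0016) = 0.996

[A⁻]/[HA] = 0.996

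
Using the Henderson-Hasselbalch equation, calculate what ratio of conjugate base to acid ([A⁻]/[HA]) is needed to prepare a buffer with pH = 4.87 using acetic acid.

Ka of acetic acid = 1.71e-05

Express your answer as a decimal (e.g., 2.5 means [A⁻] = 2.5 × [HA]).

pKa = -log(1.71e-05) = 4.7670. pH = pKa + log([A⁻]/[HA]), so log([A⁻]/[HA]) = pH − pKa = 4.87 − 4.7670 = 0.1030. [A⁻]/[HA] = 10^(0.1030) = 1.27

[A⁻]/[HA] = 1.27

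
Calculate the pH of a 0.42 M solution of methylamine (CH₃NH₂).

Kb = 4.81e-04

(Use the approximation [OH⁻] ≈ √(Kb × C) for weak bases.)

[OH⁻] = √(Kb × C) = √(4.81e-04 × 0.42) = 1.4213e-02. pOH = 1.85, pH = 14 - pOH

pH = 12.15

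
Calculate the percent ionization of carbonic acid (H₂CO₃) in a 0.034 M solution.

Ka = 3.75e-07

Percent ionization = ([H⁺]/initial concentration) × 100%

Using Ka equilibrium: x² + Ka×x - Ka×C = 0. Solving: [H⁺] = 1.1273e-04. Percent = (1.1273e-04/0.034) × 100

Percent ionization = 0.332%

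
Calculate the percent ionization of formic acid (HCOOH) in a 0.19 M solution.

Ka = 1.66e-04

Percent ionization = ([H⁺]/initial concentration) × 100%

Using Ka equilibrium: x² + Ka×x - Ka×C = 0. Solving: [H⁺] = 5.5337e-03. Percent = (5.5337e-03/0.19) × 100

Percent ionization = 2.91%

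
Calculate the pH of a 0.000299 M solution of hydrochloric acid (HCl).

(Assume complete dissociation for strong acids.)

[H⁺] = 0.000299 M for strong acid. pH = -log[H⁺] = -log(0.000299)

pH = 3.52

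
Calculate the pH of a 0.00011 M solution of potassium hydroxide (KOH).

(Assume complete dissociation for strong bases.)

[OH⁻] = 0.00011 M for strong base. pOH = -log[OH⁻] = 3.96, pH = 14 - pOH

pH = 10.04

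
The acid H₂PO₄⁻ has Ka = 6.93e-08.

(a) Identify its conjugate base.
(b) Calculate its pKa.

(a) The conjugate base is formed by removing one H⁺ from H₂PO₄⁻, giving HPO₄²⁻. (b) pKa = -log(Ka) = -log(6.93e-08) = 7.16.

Conjugate base: HPO₄²⁻; pK_a = 7.16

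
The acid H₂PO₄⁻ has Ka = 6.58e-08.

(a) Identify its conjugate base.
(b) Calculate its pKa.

(a) The conjugate base is formed by removing one H⁺ from H₂PO₄⁻, giving HPO₄²⁻. (b) pKa = -log(Ka) = -log(6.58e-08) = 7.18.

Conjugate base: HPO₄²⁻; pK_a = 7.18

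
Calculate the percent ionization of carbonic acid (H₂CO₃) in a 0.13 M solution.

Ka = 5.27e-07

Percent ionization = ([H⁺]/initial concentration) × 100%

Using Ka equilibrium: x² + Ka×x - Ka×C = 0. Solving: [H⁺] = 2.6148e-04. Percent = (2.6148e-04/0.13) × 100

Percent ionization = 0.201%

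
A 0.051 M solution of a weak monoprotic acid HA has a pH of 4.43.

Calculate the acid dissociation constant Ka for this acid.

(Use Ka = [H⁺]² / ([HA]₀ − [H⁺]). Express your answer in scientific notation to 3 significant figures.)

[H⁺] = 10^(−pH) = 10^(−4.43) = 3.715e-05 M. For HA ⇌ H⁺ + A⁻, Ka = [H⁺][A⁻]/[HA] = [H⁺]² / ([HA]₀ − [H⁺]) = (3.715e-05)² / (0.051 − 3.715e-05) = 2.71e-08.

K_a = 2.71e-08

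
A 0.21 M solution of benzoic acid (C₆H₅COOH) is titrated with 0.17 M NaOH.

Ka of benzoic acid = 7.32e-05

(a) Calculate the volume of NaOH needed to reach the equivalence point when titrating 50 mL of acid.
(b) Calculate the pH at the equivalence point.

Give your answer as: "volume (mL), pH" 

moles acid = 0.21 × 50/1000 = 0.0105 mol; V_base = moles/0.17 × 1000 = 61.8 mL. At equivalence only the conjugate base is present: [A⁻] = 0.0105/0.112 = 9.3947e-02 M. Kb = Kw/Ka = 1.37e-10; [OH⁻] = √(Kb × [A⁻]) = 3.5825e-06; pOH = 5.45; pH = 14 - pOH = 8.55.

V = 61.8 mL, pH = 8.55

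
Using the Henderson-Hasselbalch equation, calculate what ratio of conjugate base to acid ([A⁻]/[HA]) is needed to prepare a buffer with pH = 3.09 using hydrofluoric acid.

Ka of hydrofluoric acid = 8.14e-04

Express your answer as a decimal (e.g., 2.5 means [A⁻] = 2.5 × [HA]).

pKa = -log(8.14e-04) = 3.0894. pH = pKa + log([A⁻]/[HA]), so log([A⁻]/[HA]) = pH − pKa = 3.09 − 3.0894 = 0.0006. [A⁻]/[HA] = 10^(0.0006) = 1.00

[A⁻]/[HA] = 1.00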